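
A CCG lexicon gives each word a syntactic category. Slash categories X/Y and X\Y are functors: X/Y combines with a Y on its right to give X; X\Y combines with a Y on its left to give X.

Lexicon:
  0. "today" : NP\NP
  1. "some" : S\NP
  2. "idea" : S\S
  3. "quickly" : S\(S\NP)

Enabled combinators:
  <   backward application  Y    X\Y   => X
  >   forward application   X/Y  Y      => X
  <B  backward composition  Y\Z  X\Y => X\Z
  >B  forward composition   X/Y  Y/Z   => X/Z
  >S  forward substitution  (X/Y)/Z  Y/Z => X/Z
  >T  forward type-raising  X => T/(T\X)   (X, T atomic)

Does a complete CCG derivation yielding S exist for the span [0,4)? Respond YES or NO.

[0,4] S   <
  [0,3] S\NP   <B
    [0,2] S\NP   <B
      [0,1] "today" : NP\NP
      [1,2] "some" : S\NP
    [2,3] "idea" : S\S
  [3,4] "quickly" : S\(S\NP)

YES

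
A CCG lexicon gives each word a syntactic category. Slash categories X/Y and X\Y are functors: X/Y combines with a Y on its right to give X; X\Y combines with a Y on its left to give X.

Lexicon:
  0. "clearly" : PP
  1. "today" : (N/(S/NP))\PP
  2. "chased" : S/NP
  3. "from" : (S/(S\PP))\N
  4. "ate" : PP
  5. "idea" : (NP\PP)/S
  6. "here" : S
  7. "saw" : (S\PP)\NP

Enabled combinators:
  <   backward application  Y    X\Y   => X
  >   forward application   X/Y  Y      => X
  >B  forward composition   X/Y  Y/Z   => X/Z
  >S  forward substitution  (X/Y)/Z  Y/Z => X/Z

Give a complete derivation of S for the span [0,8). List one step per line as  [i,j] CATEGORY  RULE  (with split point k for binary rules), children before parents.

[0,1] PP  lex  "clearly"
[1,2] (N/(S/NP))\PP  lex  "today"
[0,2] N/(S/NP)  <  k=1
[2,3] S/NP  lex  "chased"
[0,3] N  >  k=2
[3,4] (S/(S\PP))\N  lex  "from"
[0,4] S/(S\PP)  <  k=3
[4,5] PP  lex  "ate"
[5,6] (NP\PP)/S  lex  "idea"
[6,7] S  lex  "here"
[5,7] NP\PP  >  k=6
[4,7] NP  <  k=5
[7,8] (S\PP)\NP  lex  "saw"
[4,8] S\PP  <  k=7
[0,8] S  >  k=4

[0,8] S   >
  [0,4] S/(S\PP)   <
    [0,3] N   >
      [0,2] N/(S/NP)   <
        [0,1] "clearly" : PP
        [1,2] "today" : (N/(S/NP))\PP
      [2,3] "chased" : S/NP
    [3,4] "from" : (S/(S\PP))\N
  [4,8] S\PP   <
    [4,7] NP   <
      [4,5] "ate" : PP
      [5,7] NP\PP   >
        [5,6] "idea" : (NP\PP)/S
        [6,7] "here" : S
    [7,8] "saw" : (S\PP)\NP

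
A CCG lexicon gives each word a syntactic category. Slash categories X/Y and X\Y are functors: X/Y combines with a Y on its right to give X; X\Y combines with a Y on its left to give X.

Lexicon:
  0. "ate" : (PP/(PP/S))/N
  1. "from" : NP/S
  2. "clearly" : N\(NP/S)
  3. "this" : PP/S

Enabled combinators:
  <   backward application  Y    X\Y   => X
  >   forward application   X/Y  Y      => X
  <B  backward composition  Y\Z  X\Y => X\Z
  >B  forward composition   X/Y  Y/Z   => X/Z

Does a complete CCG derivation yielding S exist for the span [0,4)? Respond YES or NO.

(PP/(PP/S))/N NP/S N\(NP/S) PP/S
CKY chart[0,4] = {PP}; S ∉ chart

NO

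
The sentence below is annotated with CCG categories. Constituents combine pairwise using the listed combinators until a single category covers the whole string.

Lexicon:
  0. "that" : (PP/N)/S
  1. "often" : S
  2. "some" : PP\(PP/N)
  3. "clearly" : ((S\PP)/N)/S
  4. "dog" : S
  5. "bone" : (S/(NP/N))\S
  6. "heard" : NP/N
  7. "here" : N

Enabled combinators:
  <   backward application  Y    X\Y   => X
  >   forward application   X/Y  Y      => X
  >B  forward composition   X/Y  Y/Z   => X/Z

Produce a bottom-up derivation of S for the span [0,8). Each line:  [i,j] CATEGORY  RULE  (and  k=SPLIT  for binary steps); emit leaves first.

[0,1] (PP/N)/S  lex  "that"
[1,2] S  lex  "often"
[0,2] PP/N  >  k=1
[2,3] PP\(PP/N)  lex  "some"
[0,3] PP  <  k=2
[3,4] ((S\PP)/N)/S  lex  "clearly"
[4,5] S  lex  "dog"
[5,6] (S/(NP/N))\S  lex  "bone"
[4,6] S/(NP/N)  <  k=5
[6,7] NP/N  lex  "heard"
[4,7] S  >  k=6
[3,7] (S\PP)/N  >  k=4
[7,8] N  lex  "here"
[3,8] S\PP  >  k=7
[0,8] S  <  k=3

[0,8] S   <
  [0,3] PP   <
    [0,2] PP/N   >
      [0,1] "that" : (PP/N)/S
      [1,2] "often" : S
    [2,3] "some" : PP\(PP/N)
  [3,8] S\PP   >
    [3,7] (S\PP)/N   >
      [3,4] "clearly" : ((S\PP)/N)/S
      [4,7] S   >
        [4,6] S/(NP/N)   <
          [4,5] "dog" : S
          [5,6] "bone" : (S/(NP/N))\S
        [6,7] "heard" : NP/N
    [7,8] "here" : N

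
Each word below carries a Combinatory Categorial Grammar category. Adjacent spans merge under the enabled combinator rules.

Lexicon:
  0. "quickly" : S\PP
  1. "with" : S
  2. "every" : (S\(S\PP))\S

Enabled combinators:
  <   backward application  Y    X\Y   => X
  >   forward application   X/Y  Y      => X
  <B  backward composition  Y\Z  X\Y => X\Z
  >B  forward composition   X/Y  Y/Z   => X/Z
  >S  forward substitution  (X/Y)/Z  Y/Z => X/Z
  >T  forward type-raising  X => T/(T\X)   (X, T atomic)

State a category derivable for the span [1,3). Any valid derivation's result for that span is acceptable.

[0,3] S   <
  [0,1] "quickly" : S\PP
  [1,3] S\(S\PP)   <
    [1,2] "with" : S
    [2,3] "every" : (S\(S\PP))\S

S\(S\PP)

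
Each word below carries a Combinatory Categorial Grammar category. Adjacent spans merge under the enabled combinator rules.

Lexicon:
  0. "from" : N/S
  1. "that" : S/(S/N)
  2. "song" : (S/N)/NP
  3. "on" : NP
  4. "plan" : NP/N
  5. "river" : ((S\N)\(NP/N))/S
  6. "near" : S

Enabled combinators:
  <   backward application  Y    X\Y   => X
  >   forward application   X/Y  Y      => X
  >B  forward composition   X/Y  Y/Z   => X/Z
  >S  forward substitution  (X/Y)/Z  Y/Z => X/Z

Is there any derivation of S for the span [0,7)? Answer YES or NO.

[0,7] S   <
  [0,4] N   >
    [0,1] "from" : N/S
    [1,4] S   >
      [1,2] "that" : S/(S/N)
      [2,4] S/N   >
        [2,3] "song" : (S/N)/NP
        [3,4] "on" : NP
  [4,7] S\N   <
    [4,5] "plan" : NP/N
    [5,7] (S\N)\(NP/N)   >
      [5,6] "river" : ((S\N)\(NP/N))/S
      [6,7] "near" : S

YES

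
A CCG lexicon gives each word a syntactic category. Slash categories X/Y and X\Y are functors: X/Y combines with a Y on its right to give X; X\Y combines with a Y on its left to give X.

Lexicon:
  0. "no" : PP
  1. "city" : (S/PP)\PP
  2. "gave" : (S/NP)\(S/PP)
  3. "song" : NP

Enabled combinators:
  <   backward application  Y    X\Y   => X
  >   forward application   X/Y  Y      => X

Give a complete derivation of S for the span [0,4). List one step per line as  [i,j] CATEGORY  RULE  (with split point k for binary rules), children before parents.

[0,4] S   >
  [0,3] S/NP   <
    [0,2] S/PP   <
      [0,1] "no" : PP
      [1,2] "city" : (S/PP)\PP
    [2,3] "gave" : (S/NP)\(S/PP)
  [3,4] "song" : NP

[0,1] PP  lex  "no"
[1,2] (S/PP)\PP  lex  "city"
[0,2] S/PP  <  k=1
[2,3] (S/NP)\(S/PP)  lex  "gave"
[0,3] S/NP  <  k=2
[3,4] NP  lex  "song"
[0,4] S  >  k=3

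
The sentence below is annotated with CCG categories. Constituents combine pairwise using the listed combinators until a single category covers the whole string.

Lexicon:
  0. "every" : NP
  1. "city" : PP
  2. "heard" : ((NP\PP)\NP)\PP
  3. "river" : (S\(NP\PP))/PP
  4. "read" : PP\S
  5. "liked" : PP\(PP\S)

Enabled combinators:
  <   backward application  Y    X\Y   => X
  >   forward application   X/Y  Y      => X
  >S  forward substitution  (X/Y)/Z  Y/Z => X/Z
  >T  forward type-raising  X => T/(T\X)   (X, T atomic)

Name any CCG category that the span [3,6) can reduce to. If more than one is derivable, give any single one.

S\(NP\PP)

[0,6] S   <
  [0,3] NP\PP   <
    [0,1] "every" : NP
    [1,3] (NP\PP)\NP   <
      [1,2] "city" : PP
      [2,3] "heard" : ((NP\PP)\NP)\PP
  [3,6] S\(NP\PP)   >
    [3,4] "river" : (S\(NP\PP))/PP
    [4,6] PP   <
      [4,5] "read" : PP\S
      [5,6] "liked" : PP\(PP\S)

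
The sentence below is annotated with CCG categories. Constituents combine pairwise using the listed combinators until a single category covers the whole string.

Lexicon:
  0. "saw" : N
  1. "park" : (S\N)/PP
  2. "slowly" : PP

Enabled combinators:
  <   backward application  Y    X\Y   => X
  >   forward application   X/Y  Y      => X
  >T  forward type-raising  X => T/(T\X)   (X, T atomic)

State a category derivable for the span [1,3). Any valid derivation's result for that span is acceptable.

[0,3] S   <
  [0,1] "saw" : N
  [1,3] S\N   >
    [1,2] "park" : (S\N)/PP
    [2,3] "slowly" : PP

S\N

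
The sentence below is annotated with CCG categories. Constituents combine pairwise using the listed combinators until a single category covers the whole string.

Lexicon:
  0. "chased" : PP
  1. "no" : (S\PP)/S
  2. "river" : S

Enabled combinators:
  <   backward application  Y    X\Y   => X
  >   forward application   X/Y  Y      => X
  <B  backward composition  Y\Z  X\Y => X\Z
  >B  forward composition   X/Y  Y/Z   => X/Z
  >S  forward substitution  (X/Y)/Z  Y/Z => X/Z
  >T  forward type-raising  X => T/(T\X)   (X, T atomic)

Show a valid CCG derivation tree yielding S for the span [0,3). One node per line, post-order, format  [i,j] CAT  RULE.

[0,3] S   <
  [0,1] "chased" : PP
  [1,3] S\PP   >
    [1,2] "no" : (S\PP)/S
    [2,3] "river" : S

[0,1] PP  lex  "chased"
[1,2] (S\PP)/S  lex  "no"
[2,3] S  lex  "river"
[1,3] S\PP  >  k=2
[0,3] S  <  k=1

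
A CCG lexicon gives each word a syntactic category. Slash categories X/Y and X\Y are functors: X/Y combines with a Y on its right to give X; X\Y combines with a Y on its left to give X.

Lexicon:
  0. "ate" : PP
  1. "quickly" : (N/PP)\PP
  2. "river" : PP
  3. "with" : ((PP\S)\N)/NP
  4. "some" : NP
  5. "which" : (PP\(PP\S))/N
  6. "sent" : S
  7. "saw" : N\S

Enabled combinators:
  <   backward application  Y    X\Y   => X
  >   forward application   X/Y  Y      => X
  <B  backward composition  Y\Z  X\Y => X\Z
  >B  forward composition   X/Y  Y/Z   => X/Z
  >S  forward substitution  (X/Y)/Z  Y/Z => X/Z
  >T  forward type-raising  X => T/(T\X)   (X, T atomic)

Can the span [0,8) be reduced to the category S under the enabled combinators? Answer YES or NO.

NO

PP (N/PP)\PP PP ((PP\S)\N)/NP NP (PP\(PP\S))/N S N\S
CKY chart[0,8] = {N/(N\PP), NP/(NP\PP), PP, PP/(PP\PP), S/(S\PP)}; S ∉ chart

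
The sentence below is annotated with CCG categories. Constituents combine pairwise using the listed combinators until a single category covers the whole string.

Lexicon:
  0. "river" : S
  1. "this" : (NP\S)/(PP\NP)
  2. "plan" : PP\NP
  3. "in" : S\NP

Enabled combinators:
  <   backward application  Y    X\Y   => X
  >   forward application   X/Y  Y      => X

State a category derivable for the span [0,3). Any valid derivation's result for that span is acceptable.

[0,4] S   <
  [0,3] NP   <
    [0,1] "river" : S
    [1,3] NP\S   >
      [1,2] "this" : (NP\S)/(PP\NP)
      [2,3] "plan" : PP\NP
  [3,4] "in" : S\NP

NP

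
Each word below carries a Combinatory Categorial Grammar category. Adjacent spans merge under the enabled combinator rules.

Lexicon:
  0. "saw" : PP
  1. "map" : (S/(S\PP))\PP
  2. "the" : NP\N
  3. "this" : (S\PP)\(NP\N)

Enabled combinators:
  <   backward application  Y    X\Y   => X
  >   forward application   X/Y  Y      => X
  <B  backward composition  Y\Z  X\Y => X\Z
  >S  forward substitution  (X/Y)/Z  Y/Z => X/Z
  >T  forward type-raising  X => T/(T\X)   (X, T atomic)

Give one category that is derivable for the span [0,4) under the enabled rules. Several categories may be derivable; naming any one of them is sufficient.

[0,4] S   >
  [0,2] S/(S\PP)   <
    [0,1] "saw" : PP
    [1,2] "map" : (S/(S\PP))\PP
  [2,4] S\PP   <
    [2,3] "the" : NP\N
    [3,4] "this" : (S\PP)\(NP\N)

S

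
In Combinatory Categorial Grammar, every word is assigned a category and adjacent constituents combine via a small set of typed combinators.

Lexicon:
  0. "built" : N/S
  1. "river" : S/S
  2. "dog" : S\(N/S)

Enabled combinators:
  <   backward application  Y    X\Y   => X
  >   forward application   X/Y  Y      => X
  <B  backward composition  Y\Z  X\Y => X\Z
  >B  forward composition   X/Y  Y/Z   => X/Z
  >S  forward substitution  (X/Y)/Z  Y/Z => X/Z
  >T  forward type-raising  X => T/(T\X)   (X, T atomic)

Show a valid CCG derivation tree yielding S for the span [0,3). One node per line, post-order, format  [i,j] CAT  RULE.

[0,3] S   <
  [0,2] N/S   >B
    [0,1] "built" : N/S
    [1,2] "river" : S/S
  [2,3] "dog" : S\(N/S)

[0,1] N/S  lex  "built"
[1,2] S/S  lex  "river"
[0,2] N/S  >B  k=1
[2,3] S\(N/S)  lex  "dog"
[0,3] S  <  k=2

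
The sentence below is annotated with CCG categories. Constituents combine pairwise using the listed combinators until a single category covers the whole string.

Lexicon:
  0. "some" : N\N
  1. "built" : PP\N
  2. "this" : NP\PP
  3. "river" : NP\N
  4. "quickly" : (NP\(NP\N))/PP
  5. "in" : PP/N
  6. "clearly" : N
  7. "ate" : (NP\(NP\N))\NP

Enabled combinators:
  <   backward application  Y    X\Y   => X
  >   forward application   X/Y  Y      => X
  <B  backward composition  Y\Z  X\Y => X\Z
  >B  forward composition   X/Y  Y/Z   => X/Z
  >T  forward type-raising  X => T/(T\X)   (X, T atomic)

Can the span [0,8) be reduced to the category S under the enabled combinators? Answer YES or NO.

NO

N\N PP\N NP\PP NP\N (NP\(NP\N))/PP PP/N N (NP\(NP\N))\NP
CKY chart[0,8] = {N/(N\NP), NP, NP/(NP\NP), PP/(PP\NP), S/(S\NP)}; S ∉ chart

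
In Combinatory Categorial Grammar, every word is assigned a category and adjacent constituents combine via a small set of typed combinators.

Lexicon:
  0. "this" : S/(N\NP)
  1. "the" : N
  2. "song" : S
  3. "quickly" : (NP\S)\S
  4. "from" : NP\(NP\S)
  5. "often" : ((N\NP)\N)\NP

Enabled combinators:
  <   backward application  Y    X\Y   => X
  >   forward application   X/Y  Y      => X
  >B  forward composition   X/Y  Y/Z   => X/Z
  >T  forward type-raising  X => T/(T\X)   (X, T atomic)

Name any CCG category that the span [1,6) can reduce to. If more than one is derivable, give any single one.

[0,6] S   >
  [0,1] "this" : S/(N\NP)
  [1,6] N\NP   <
    [1,2] "the" : N
    [2,6] (N\NP)\N   <
      [2,5] NP   <
        [2,4] NP\S   <
          [2,3] "song" : S
          [3,4] "quickly" : (NP\S)\S
        [4,5] "from" : NP\(NP\S)
      [5,6] "often" : ((N\NP)\N)\NP

N\NP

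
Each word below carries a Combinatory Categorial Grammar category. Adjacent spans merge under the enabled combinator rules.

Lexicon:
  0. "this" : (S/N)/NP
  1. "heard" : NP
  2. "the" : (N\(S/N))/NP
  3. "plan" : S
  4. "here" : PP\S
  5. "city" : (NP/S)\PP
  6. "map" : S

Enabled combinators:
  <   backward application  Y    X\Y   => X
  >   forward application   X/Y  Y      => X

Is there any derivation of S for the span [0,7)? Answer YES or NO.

NO

(S/N)/NP NP (N\(S/N))/NP S PP\S (NP/S)\PP S
CKY chart[0,7] = {N}; S ∉ chart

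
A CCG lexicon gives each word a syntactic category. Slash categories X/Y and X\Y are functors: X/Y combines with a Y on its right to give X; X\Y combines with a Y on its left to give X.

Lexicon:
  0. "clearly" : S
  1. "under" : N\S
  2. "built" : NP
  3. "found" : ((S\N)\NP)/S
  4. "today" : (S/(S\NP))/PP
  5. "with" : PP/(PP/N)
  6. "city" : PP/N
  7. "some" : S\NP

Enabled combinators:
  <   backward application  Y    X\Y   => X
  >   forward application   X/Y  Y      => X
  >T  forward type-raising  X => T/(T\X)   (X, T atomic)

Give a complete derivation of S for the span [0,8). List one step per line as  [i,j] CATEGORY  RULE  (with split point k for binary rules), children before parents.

[0,8] S   <
  [0,2] N   <
    [0,1] "clearly" : S
    [1,2] "under" : N\S
  [2,8] S\N   <
    [2,3] "built" : NP
    [3,8] (S\N)\NP   >
      [3,4] "found" : ((S\N)\NP)/S
      [4,8] S   >
        [4,7] S/(S\NP)   >
          [4,5] "today" : (S/(S\NP))/PP
          [5,7] PP   >
            [5,6] "with" : PP/(PP/N)
            [6,7] "city" : PP/N
        [7,8] "some" : S\NP

[0,1] S  lex  "clearly"
[1,2] N\S  lex  "under"
[0,2] N  <  k=1
[2,3] NP  lex  "built"
[3,4] ((S\N)\NP)/S  lex  "found"
[4,5] (S/(S\NP))/PP  lex  "today"
[5,6] PP/(PP/N)  lex  "with"
[6,7] PP/N  lex  "city"
[5,7] PP  >  k=6
[4,7] S/(S\NP)  >  k=5
[7,8] S\NP  lex  "some"
[4,8] S  >  k=7
[3,8] (S\N)\NP  >  k=4
[2,8] S\N  <  k=3
[0,8] S  <  k=2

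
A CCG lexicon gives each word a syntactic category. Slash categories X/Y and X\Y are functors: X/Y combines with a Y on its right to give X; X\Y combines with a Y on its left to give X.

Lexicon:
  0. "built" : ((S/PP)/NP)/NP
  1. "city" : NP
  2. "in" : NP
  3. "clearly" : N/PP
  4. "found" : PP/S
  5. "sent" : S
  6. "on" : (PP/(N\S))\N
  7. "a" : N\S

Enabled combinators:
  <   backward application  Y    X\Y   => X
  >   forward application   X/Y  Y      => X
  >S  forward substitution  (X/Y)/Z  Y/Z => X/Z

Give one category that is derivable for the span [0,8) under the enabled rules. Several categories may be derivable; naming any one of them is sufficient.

S

[0,8] S   >
  [0,3] S/PP   >
    [0,2] (S/PP)/NP   >
      [0,1] "built" : ((S/PP)/NP)/NP
      [1,2] "city" : NP
    [2,3] "in" : NP
  [3,8] PP   >
    [3,7] PP/(N\S)   <
      [3,6] N   >
        [3,4] "clearly" : N/PP
        [4,6] PP   >
          [4,5] "found" : PP/S
          [5,6] "sent" : S
      [6,7] "on" : (PP/(N\S))\N
    [7,8] "a" : N\S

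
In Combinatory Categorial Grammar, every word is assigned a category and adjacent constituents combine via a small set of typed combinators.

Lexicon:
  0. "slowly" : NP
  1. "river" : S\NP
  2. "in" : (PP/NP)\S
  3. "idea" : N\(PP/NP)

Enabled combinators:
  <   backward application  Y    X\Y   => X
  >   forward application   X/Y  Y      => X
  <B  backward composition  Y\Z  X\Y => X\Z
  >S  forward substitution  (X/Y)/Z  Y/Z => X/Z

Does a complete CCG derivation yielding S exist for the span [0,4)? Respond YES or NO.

NO

NP S\NP (PP/NP)\S N\(PP/NP)
CKY chart[0,4] = {N}; S ∉ chart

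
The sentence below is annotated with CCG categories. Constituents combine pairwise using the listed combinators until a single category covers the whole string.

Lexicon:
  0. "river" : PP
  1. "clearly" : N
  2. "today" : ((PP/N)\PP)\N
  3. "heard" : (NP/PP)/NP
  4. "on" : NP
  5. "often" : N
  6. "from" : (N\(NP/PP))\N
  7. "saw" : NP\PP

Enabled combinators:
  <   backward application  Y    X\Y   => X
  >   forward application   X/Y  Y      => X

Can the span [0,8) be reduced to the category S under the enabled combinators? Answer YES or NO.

NO

PP N ((PP/N)\PP)\N (NP/PP)/NP NP N (N\(NP/PP))\N NP\PP
CKY chart[0,8] = {NP}; S ∉ chart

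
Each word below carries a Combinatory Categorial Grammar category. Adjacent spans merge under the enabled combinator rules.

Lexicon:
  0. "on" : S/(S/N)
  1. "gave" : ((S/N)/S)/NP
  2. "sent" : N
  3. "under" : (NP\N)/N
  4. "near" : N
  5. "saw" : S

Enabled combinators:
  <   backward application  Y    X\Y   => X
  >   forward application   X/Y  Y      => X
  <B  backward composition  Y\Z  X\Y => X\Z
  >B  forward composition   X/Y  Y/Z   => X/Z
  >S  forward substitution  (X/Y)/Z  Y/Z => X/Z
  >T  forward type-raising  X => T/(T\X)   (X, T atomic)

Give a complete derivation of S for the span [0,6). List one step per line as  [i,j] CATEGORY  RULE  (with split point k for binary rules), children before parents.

[0,1] S/(S/N)  lex  "on"
[1,2] ((S/N)/S)/NP  lex  "gave"
[2,3] N  lex  "sent"
[3,4] (NP\N)/N  lex  "under"
[4,5] N  lex  "near"
[3,5] NP\N  >  k=4
[2,5] NP  <  k=3
[1,5] (S/N)/S  >  k=2
[5,6] S  lex  "saw"
[1,6] S/N  >  k=5
[0,6] S  >  k=1

[0,6] S   >
  [0,1] "on" : S/(S/N)
  [1,6] S/N   >
    [1,5] (S/N)/S   >
      [1,2] "gave" : ((S/N)/S)/NP
      [2,5] NP   <
        [2,3] "sent" : N
        [3,5] NP\N   >
          [3,4] "under" : (NP\N)/N
          [4,5] "near" : N
    [5,6] "saw" : S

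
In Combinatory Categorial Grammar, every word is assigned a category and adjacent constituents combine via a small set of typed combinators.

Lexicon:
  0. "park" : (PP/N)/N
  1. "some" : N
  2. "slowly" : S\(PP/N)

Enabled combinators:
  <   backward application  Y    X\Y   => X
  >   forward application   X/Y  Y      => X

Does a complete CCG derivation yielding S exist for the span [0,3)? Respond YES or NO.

[0,3] S   <
  [0,2] PP/N   >
    [0,1] "park" : (PP/N)/N
    [1,2] "some" : N
  [2,3] "slowly" : S\(PP/N)

YES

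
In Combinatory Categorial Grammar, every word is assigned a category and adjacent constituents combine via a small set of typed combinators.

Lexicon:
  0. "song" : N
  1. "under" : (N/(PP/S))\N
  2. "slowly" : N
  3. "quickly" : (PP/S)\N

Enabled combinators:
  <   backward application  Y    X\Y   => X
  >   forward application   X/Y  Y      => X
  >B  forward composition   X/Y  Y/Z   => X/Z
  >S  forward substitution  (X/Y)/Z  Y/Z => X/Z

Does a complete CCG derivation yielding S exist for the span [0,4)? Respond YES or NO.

NO

N (N/(PP/S))\N N (PP/S)\N
CKY chart[0,4] = {N}; S ∉ chart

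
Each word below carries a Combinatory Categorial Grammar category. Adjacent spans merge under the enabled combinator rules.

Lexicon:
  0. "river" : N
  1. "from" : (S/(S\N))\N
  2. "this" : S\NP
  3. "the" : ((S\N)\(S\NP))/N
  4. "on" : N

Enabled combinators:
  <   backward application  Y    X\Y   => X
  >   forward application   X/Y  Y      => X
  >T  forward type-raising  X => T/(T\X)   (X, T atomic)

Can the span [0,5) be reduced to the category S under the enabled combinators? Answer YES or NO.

[0,5] S   >
  [0,2] S/(S\N)   <
    [0,1] "river" : N
    [1,2] "from" : (S/(S\N))\N
  [2,5] S\N   <
    [2,3] "this" : S\NP
    [3,5] (S\N)\(S\NP)   >
      [3,4] "the" : ((S\N)\(S\NP))/N
      [4,5] "on" : N

YES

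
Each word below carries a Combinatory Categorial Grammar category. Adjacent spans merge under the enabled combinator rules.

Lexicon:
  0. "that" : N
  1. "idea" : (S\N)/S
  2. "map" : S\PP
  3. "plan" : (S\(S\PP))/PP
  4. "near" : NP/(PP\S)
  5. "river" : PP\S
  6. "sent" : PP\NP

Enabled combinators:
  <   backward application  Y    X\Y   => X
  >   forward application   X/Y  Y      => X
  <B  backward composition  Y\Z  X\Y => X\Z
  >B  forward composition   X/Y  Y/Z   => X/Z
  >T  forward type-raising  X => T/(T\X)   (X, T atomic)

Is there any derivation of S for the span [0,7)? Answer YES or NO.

YES

[0,7] S   <
  [0,1] "that" : N
  [1,7] S\N   >
    [1,2] "idea" : (S\N)/S
    [2,7] S   <
      [2,3] "map" : S\PP
      [3,7] S\(S\PP)   >
        [3,4] "plan" : (S\(S\PP))/PP
        [4,7] PP   <
          [4,6] NP   >
            [4,5] "near" : NP/(PP\S)
            [5,6] "river" : PP\S
          [6,7] "sent" : PP\NP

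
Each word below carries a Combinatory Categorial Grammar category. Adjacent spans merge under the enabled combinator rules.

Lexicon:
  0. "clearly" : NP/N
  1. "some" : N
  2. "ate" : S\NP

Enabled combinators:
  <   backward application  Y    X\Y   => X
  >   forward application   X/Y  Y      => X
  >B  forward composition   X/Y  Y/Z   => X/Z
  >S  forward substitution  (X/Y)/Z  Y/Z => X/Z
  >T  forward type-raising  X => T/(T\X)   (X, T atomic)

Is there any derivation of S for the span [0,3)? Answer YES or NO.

[0,3] S   <
  [0,2] NP   >
    [0,1] "clearly" : NP/N
    [1,2] "some" : N
  [2,3] "ate" : S\NP

YES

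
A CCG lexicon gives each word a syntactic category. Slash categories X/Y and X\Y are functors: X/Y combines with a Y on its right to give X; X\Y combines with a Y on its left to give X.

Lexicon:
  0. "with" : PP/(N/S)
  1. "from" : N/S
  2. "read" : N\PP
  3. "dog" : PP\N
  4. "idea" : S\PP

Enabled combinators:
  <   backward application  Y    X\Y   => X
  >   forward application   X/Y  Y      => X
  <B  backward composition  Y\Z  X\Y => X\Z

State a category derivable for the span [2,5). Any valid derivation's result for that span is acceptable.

S\PP

[0,5] S   <
  [0,2] PP   >
    [0,1] "with" : PP/(N/S)
    [1,2] "from" : N/S
  [2,5] S\PP   <B
    [2,4] PP\PP   <B
      [2,3] "read" : N\PP
      [3,4] "dog" : PP\N
    [4,5] "idea" : S\PP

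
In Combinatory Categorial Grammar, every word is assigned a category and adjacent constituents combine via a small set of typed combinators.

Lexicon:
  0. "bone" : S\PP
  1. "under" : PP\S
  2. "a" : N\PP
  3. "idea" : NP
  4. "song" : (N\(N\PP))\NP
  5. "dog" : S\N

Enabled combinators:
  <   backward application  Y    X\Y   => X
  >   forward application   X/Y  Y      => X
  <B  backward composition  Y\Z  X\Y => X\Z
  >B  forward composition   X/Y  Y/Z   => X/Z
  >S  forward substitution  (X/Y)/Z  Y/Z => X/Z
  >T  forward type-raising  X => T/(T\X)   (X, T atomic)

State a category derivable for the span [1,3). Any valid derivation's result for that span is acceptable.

[0,6] S   <
  [0,5] N   <
    [0,3] N\PP   <B
      [0,1] "bone" : S\PP
      [1,3] N\S   <B
        [1,2] "under" : PP\S
        [2,3] "a" : N\PP
    [3,5] N\(N\PP)   <
      [3,4] "idea" : NP
      [4,5] "song" : (N\(N\PP))\NP
  [5,6] "dog" : S\N

N\S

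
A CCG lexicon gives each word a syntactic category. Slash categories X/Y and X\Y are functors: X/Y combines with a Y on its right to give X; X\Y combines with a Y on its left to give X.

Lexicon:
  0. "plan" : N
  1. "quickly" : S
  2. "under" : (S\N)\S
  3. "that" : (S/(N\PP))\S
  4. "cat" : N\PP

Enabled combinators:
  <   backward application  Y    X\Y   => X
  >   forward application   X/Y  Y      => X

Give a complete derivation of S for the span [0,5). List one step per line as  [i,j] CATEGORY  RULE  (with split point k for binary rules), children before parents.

[0,5] S   >
  [0,4] S/(N\PP)   <
    [0,3] S   <
      [0,1] "plan" : N
      [1,3] S\N   <
        [1,2] "quickly" : S
        [2,3] "under" : (S\N)\S
    [3,4] "that" : (S/(N\PP))\S
  [4,5] "cat" : N\PP

[0,1] N  lex  "plan"
[1,2] S  lex  "quickly"
[2,3] (S\N)\S  lex  "under"
[1,3] S\N  <  k=2
[0,3] S  <  k=1
[3,4] (S/(N\PP))\S  lex  "that"
[0,4] S/(N\PP)  <  k=3
[4,5] N\PP  lex  "cat"
[0,5] S  >  k=4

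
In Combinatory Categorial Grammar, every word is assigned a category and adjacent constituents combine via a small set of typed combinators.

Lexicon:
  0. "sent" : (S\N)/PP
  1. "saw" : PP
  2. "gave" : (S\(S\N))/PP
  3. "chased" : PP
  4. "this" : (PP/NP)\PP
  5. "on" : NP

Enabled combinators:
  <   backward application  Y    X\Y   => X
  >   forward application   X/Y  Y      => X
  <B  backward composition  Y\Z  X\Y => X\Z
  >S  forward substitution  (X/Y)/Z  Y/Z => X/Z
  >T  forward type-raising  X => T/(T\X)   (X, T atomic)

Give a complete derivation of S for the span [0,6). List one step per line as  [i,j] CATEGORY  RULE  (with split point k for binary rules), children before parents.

[0,6] S   <
  [0,2] S\N   >
    [0,1] "sent" : (S\N)/PP
    [1,2] "saw" : PP
  [2,6] S\(S\N)   >
    [2,3] "gave" : (S\(S\N))/PP
    [3,6] PP   >
      [3,5] PP/NP   <
        [3,4] "chased" : PP
        [4,5] "this" : (PP/NP)\PP
      [5,6] "on" : NP

[0,1] (S\N)/PP  lex  "sent"
[1,2] PP  lex  "saw"
[0,2] S\N  >  k=1
[2,3] (S\(S\N))/PP  lex  "gave"
[3,4] PP  lex  "chased"
[4,5] (PP/NP)\PP  lex  "this"
[3,5] PP/NP  <  k=4
[5,6] NP  lex  "on"
[3,6] PP  >  k=5
[2,6] S\(S\N)  >  k=3
[0,6] S  <  k=2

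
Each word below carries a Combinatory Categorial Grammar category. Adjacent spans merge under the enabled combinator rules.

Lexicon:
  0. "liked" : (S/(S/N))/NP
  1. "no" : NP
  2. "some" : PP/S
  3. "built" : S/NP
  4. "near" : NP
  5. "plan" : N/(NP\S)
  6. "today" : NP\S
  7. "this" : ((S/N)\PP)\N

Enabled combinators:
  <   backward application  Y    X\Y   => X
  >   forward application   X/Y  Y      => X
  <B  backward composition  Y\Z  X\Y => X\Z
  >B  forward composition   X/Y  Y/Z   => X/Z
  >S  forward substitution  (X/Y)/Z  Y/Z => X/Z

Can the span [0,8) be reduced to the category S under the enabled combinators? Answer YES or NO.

[0,8] S   >
  [0,2] S/(S/N)   >
    [0,1] "liked" : (S/(S/N))/NP
    [1,2] "no" : NP
  [2,8] S/N   <
    [2,5] PP   >
      [2,3] "some" : PP/S
      [3,5] S   >
        [3,4] "built" : S/NP
        [4,5] "near" : NP
    [5,8] (S/N)\PP   <
      [5,7] N   >
        [5,6] "plan" : N/(NP\S)
        [6,7] "today" : NP\S
      [7,8] "this" : ((S/N)\PP)\N

YES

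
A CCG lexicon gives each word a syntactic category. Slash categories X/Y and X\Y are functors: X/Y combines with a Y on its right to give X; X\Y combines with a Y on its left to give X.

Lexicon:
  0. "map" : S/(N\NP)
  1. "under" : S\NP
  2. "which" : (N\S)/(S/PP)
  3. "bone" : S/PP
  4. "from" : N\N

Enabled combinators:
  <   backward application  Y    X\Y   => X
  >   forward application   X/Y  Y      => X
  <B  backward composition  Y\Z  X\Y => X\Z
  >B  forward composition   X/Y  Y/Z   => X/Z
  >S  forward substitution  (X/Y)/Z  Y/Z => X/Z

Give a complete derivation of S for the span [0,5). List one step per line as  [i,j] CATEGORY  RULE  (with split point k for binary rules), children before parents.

[0,5] S   >
  [0,1] "map" : S/(N\NP)
  [1,5] N\NP   <B
    [1,4] N\NP   <B
      [1,2] "under" : S\NP
      [2,4] N\S   >
        [2,3] "which" : (N\S)/(S/PP)
        [3,4] "bone" : S/PP
    [4,5] "from" : N\N

[0,1] S/(N\NP)  lex  "map"
[1,2] S\NP  lex  "under"
[2,3] (N\S)/(S/PP)  lex  "which"
[3,4] S/PP  lex  "bone"
[2,4] N\S  >  k=3
[1,4] N\NP  <B  k=2
[4,5] N\N  lex  "from"
[1,5] N\NP  <B  k=4
[0,5] S  >  k=1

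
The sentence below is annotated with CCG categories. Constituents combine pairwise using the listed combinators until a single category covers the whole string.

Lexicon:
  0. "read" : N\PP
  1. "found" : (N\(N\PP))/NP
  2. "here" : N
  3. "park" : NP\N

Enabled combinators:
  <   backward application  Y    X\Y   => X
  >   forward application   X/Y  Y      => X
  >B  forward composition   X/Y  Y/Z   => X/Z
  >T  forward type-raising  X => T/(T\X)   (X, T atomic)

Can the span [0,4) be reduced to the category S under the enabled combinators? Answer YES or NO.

N\PP (N\(N\PP))/NP N NP\N
CKY chart[0,4] = {N, N/(N\N), NP/(NP\N), PP/(PP\N), S/(S\N)}; S ∉ chart

NO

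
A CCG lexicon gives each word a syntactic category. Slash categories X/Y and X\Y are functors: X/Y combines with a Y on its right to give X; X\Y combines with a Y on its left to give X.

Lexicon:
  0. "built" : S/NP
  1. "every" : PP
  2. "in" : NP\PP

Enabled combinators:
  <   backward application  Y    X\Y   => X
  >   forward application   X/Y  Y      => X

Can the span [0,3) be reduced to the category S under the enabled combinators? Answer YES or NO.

YES

[0,3] S   >
  [0,1] "built" : S/NP
  [1,3] NP   <
    [1,2] "every" : PP
    [2,3] "in" : NP\PP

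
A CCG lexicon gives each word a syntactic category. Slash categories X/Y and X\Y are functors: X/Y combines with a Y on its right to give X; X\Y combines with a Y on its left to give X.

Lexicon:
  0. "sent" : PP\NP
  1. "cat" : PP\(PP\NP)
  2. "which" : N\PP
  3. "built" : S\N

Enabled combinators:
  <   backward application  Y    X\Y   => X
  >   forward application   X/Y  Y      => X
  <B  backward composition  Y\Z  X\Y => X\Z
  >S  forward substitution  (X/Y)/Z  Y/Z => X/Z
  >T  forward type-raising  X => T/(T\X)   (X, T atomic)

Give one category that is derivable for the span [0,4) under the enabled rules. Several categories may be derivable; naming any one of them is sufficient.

S

[0,4] S   <
  [0,2] PP   <
    [0,1] "sent" : PP\NP
    [1,2] "cat" : PP\(PP\NP)
  [2,4] S\PP   <B
    [2,3] "which" : N\PP
    [3,4] "built" : S\N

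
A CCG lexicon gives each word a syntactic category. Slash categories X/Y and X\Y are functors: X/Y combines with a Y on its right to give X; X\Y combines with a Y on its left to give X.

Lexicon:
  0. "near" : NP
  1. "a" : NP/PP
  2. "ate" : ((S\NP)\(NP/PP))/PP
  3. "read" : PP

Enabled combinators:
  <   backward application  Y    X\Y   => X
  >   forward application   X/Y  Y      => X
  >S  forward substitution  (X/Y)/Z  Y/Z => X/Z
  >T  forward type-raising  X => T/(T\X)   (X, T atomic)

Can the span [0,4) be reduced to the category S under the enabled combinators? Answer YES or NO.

[0,4] S   >
  [0,1] S/(S\NP)   >T
    [0,1] "near" : NP
  [1,4] S\NP   <
    [1,2] "a" : NP/PP
    [2,4] (S\NP)\(NP/PP)   >
      [2,3] "ate" : ((S\NP)\(NP/PP))/PP
      [3,4] "read" : PP

YES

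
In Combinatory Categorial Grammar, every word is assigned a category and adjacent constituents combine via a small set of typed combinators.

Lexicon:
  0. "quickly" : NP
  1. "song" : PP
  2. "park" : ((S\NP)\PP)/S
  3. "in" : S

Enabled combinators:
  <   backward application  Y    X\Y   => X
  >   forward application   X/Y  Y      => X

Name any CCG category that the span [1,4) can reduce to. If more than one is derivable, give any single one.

S\NP

[0,4] S   <
  [0,1] "quickly" : NP
  [1,4] S\NP   <
    [1,2] "song" : PP
    [2,4] (S\NP)\PP   >
      [2,3] "park" : ((S\NP)\PP)/S
      [3,4] "in" : S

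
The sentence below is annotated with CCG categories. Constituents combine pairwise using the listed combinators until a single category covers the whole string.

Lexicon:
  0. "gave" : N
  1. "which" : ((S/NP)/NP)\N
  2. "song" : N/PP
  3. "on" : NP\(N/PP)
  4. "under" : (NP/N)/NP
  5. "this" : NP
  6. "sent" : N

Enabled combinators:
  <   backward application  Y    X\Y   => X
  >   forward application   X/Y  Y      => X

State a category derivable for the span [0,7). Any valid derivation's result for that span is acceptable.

S

[0,7] S   >
  [0,4] S/NP   >
    [0,2] (S/NP)/NP   <
      [0,1] "gave" : N
      [1,2] "which" : ((S/NP)/NP)\N
    [2,4] NP   <
      [2,3] "song" : N/PP
      [3,4] "on" : NP\(N/PP)
  [4,7] NP   >
    [4,6] NP/N   >
      [4,5] "under" : (NP/N)/NP
      [5,6] "this" : NP
    [6,7] "sent" : N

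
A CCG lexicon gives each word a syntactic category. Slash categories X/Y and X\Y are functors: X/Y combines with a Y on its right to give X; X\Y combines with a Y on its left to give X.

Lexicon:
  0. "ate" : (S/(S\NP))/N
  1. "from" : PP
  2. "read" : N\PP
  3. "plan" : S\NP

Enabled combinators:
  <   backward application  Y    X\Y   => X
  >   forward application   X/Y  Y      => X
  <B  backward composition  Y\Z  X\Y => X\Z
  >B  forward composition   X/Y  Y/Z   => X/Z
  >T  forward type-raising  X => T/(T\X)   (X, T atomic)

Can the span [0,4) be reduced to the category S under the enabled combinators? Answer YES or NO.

YES

[0,4] S   >
  [0,3] S/(S\NP)   >
    [0,1] "ate" : (S/(S\NP))/N
    [1,3] N   <
      [1,2] "from" : PP
      [2,3] "read" : N\PP
  [3,4] "plan" : S\NP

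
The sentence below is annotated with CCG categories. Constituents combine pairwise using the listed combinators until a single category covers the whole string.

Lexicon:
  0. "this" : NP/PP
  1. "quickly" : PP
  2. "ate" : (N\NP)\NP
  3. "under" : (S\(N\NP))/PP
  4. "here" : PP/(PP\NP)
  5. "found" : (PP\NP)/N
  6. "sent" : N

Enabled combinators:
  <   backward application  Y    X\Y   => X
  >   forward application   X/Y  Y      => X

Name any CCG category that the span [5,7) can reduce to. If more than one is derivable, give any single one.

PP\NP

[0,7] S   <
  [0,3] N\NP   <
    [0,2] NP   >
      [0,1] "this" : NP/PP
      [1,2] "quickly" : PP
    [2,3] "ate" : (N\NP)\NP
  [3,7] S\(N\NP)   >
    [3,4] "under" : (S\(N\NP))/PP
    [4,7] PP   >
      [4,5] "here" : PP/(PP\NP)
      [5,7] PP\NP   >
        [5,6] "found" : (PP\NP)/N
        [6,7] "sent" : N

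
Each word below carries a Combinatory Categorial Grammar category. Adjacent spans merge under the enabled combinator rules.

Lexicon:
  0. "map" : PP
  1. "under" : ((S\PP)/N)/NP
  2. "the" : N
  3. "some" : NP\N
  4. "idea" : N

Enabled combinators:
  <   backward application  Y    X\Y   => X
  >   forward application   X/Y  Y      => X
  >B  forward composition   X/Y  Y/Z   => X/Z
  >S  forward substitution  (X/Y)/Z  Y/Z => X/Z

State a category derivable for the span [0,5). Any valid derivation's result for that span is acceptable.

S

[0,5] S   <
  [0,1] "map" : PP
  [1,5] S\PP   >
    [1,4] (S\PP)/N   >
      [1,2] "under" : ((S\PP)/N)/NP
      [2,4] NP   <
        [2,3] "the" : N
        [3,4] "some" : NP\N
    [4,5] "idea" : N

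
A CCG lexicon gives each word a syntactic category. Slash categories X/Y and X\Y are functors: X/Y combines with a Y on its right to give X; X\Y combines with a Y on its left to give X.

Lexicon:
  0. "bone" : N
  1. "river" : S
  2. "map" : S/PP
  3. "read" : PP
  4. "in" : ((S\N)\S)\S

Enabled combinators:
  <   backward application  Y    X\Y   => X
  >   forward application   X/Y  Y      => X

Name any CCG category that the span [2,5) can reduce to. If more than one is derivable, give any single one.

[0,5] S   <
  [0,1] "bone" : N
  [1,5] S\N   <
    [1,2] "river" : S
    [2,5] (S\N)\S   <
      [2,4] S   >
        [2,3] "map" : S/PP
        [3,4] "read" : PP
      [4,5] "in" : ((S\N)\S)\S

(S\N)\S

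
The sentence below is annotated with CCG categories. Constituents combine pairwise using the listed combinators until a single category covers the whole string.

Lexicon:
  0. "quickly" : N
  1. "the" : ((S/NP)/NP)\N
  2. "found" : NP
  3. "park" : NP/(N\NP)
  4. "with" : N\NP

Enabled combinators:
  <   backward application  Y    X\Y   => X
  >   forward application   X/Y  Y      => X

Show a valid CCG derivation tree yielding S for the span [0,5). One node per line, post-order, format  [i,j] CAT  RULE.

[0,1] N  lex  "quickly"
[1,2] ((S/NP)/NP)\N  lex  "the"
[0,2] (S/NP)/NP  <  k=1
[2,3] NP  lex  "found"
[0,3] S/NP  >  k=2
[3,4] NP/(N\NP)  lex  "park"
[4,5] N\NP  lex  "with"
[3,5] NP  >  k=4
[0,5] S  >  k=3

[0,5] S   >
  [0,3] S/NP   >
    [0,2] (S/NP)/NP   <
      [0,1] "quickly" : N
      [1,2] "the" : ((S/NP)/NP)\N
    [2,3] "found" : NP
  [3,5] NP   >
    [3,4] "park" : NP/(N\NP)
    [4,5] "with" : N\NP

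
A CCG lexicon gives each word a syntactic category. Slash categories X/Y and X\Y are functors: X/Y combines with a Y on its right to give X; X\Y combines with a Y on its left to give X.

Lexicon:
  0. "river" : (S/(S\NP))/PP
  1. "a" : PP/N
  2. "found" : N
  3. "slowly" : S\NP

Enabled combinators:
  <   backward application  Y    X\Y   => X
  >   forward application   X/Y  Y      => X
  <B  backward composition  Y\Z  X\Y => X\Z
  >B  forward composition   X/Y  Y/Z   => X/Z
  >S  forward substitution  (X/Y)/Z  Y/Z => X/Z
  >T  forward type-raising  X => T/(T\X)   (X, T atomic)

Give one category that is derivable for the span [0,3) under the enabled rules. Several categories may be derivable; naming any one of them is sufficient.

S/(S\NP)

[0,4] S   >
  [0,3] S/(S\NP)   >
    [0,1] "river" : (S/(S\NP))/PP
    [1,3] PP   >
      [1,2] "a" : PP/N
      [2,3] "found" : N
  [3,4] "slowly" : S\NP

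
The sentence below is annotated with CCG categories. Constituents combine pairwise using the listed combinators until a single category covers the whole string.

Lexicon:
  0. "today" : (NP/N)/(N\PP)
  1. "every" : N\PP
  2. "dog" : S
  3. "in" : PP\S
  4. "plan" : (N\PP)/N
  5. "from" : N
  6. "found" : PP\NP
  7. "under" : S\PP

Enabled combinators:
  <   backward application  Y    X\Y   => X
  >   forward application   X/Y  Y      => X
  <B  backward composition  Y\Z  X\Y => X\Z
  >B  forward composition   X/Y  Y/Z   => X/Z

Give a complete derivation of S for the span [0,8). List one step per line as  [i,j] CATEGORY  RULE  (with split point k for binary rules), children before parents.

[0,1] (NP/N)/(N\PP)  lex  "today"
[1,2] N\PP  lex  "every"
[0,2] NP/N  >  k=1
[2,3] S  lex  "dog"
[3,4] PP\S  lex  "in"
[2,4] PP  <  k=3
[4,5] (N\PP)/N  lex  "plan"
[5,6] N  lex  "from"
[4,6] N\PP  >  k=5
[2,6] N  <  k=4
[0,6] NP  >  k=2
[6,7] PP\NP  lex  "found"
[7,8] S\PP  lex  "under"
[6,8] S\NP  <B  k=7
[0,8] S  <  k=6

[0,8] S   <
  [0,6] NP   >
    [0,2] NP/N   >
      [0,1] "today" : (NP/N)/(N\PP)
      [1,2] "every" : N\PP
    [2,6] N   <
      [2,4] PP   <
        [2,3] "dog" : S
        [3,4] "in" : PP\S
      [4,6] N\PP   >
        [4,5] "plan" : (N\PP)/N
        [5,6] "from" : N
  [6,8] S\NP   <B
    [6,7] "found" : PP\NP
    [7,8] "under" : S\PP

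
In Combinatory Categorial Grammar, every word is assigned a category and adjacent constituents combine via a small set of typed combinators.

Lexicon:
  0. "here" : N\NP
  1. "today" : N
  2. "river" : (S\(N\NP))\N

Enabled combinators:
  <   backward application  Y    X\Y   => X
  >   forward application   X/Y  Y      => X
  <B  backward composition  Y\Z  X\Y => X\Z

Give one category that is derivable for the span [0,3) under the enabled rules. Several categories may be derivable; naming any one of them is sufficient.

[0,3] S   <
  [0,1] "here" : N\NP
  [1,3] S\(N\NP)   <
    [1,2] "today" : N
    [2,3] "river" : (S\(N\NP))\N

S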